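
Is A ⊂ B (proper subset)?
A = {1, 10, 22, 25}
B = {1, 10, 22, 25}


A ⊂ B requires: A ⊆ B AND A ≠ B.
A ⊆ B? Yes
A = B? Yes
A = B, so A is not a PROPER subset.

No, A is not a proper subset of B


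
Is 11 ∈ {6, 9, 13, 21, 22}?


A = {6, 9, 13, 21, 22}
Checking if 11 is in A
11 is not in A → False

11 ∉ A


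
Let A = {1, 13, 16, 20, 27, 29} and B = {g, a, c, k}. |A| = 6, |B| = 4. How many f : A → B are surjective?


n = |A| = 6, k = |B| = 4. Surjections via inclusion-exclusion:
S(n,k) = Σ(-1)^i × C(k,i) × (k-i)^n, i=0 to k
i=0: (-1)^0×C(4,0)×4^6 = 4096
i=1: (-1)^1×C(4,1)×3^6 = -2916
i=2: (-1)^2×C(4,2)×2^6 = 384
i=3: (-1)^3×C(4,3)×1^6 = -4
i=4: (-1)^4×C(4,4)×0^6 = 0
Total = 1560

Number of surjections = 1560


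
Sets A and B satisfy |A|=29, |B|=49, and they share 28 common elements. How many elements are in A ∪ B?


|A ∪ B| = |A| + |B| - |A ∩ B|
= 29 + 49 - 28
= 50

|A ∪ B| = 50


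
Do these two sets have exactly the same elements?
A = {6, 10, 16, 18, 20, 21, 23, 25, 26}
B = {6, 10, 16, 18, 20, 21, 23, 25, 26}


Two sets are equal iff they have exactly the same elements.
A = {6, 10, 16, 18, 20, 21, 23, 25, 26}
B = {6, 10, 16, 18, 20, 21, 23, 25, 26}
Same elements → A = B

Yes, A = B


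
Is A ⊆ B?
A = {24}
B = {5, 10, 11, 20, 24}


A ⊆ B means every element of A is in B.
All elements of A are in B.
So A ⊆ B.

Yes, A ⊆ B


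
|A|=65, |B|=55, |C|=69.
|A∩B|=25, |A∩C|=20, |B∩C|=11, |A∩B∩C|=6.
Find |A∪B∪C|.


|A∪B∪C| = |A|+|B|+|C| - |A∩B|-|A∩C|-|B∩C| + |A∩B∩C|
= 65+55+69 - 25-20-11 + 6
= 189 - 56 + 6
= 139

|A ∪ B ∪ C| = 139


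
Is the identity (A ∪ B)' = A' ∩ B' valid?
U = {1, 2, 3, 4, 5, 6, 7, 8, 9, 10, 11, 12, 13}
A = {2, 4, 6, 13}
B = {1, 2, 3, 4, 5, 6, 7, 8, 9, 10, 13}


LHS: A ∪ B = {1, 2, 3, 4, 5, 6, 7, 8, 9, 10, 13}
(A ∪ B)' = U \ (A ∪ B) = {11, 12}
A' = {1, 3, 5, 7, 8, 9, 10, 11, 12}, B' = {11, 12}
Claimed RHS: A' ∩ B' = {11, 12}
Identity is VALID: LHS = RHS = {11, 12} ✓

Identity is valid. (A ∪ B)' = A' ∩ B' = {11, 12}


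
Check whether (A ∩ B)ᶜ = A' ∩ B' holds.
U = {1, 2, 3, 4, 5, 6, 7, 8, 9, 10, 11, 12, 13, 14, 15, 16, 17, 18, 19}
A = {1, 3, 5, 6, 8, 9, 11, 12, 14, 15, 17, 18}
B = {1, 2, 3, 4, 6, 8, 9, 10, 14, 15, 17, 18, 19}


LHS: A ∩ B = {1, 3, 6, 8, 9, 14, 15, 17, 18}
(A ∩ B)' = U \ (A ∩ B) = {2, 4, 5, 7, 10, 11, 12, 13, 16, 19}
A' = {2, 4, 7, 10, 13, 16, 19}, B' = {5, 7, 11, 12, 13, 16}
Claimed RHS: A' ∩ B' = {7, 13, 16}
Identity is INVALID: LHS = {2, 4, 5, 7, 10, 11, 12, 13, 16, 19} but the RHS claimed here equals {7, 13, 16}. The correct form is (A ∩ B)' = A' ∪ B'.

Identity is invalid: (A ∩ B)' = {2, 4, 5, 7, 10, 11, 12, 13, 16, 19} but A' ∩ B' = {7, 13, 16}. The correct De Morgan law is (A ∩ B)' = A' ∪ B'.


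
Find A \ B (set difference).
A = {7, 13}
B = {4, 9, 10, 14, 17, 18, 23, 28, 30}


A \ B = elements in A but not in B
A = {7, 13}
B = {4, 9, 10, 14, 17, 18, 23, 28, 30}
Remove from A any elements in B
A \ B = {7, 13}

A \ B = {7, 13}


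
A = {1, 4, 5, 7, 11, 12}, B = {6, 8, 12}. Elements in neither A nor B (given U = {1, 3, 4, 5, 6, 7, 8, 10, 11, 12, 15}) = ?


A = {1, 4, 5, 7, 11, 12}
B = {6, 8, 12}
Region: in neither A nor B (given U = {1, 3, 4, 5, 6, 7, 8, 10, 11, 12, 15})
Elements: {3, 10, 15}

Elements in neither A nor B (given U = {1, 3, 4, 5, 6, 7, 8, 10, 11, 12, 15}): {3, 10, 15}


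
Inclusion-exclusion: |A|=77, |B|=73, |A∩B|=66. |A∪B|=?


|A ∪ B| = |A| + |B| - |A ∩ B|
= 77 + 73 - 66
= 84

|A ∪ B| = 84


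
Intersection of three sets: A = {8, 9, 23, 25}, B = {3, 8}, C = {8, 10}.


A ∩ B = {8}
(A ∩ B) ∩ C = {8}

A ∩ B ∩ C = {8}


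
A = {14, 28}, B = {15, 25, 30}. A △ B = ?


A △ B = (A \ B) ∪ (B \ A) = elements in exactly one of A or B
A \ B = {14, 28}
B \ A = {15, 25, 30}
A △ B = {14, 15, 25, 28, 30}

A △ B = {14, 15, 25, 28, 30}


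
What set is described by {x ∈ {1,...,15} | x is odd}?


Checking each candidate:
Condition: odd numbers in {1,...,15}
Result = {1, 3, 5, 7, 9, 11, 13, 15}

{1, 3, 5, 7, 9, 11, 13, 15}


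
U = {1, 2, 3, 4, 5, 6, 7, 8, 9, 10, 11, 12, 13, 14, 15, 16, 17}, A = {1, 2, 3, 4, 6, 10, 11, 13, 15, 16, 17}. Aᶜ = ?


Aᶜ = U \ A = elements in U but not in A
U = {1, 2, 3, 4, 5, 6, 7, 8, 9, 10, 11, 12, 13, 14, 15, 16, 17}
A = {1, 2, 3, 4, 6, 10, 11, 13, 15, 16, 17}
Aᶜ = {5, 7, 8, 9, 12, 14}

Aᶜ = {5, 7, 8, 9, 12, 14}


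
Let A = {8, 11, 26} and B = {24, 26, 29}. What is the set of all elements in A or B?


A ∪ B = all elements in A or B (or both)
A = {8, 11, 26}
B = {24, 26, 29}
A ∪ B = {8, 11, 24, 26, 29}

A ∪ B = {8, 11, 24, 26, 29}


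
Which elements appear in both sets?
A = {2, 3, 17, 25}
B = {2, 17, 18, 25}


A ∩ B = elements in both A and B
A = {2, 3, 17, 25}
B = {2, 17, 18, 25}
A ∩ B = {2, 17, 25}

A ∩ B = {2, 17, 25}


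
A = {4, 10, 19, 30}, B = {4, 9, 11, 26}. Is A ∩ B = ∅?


Disjoint means A ∩ B = ∅.
A ∩ B = {4}
A ∩ B ≠ ∅, so A and B are NOT disjoint.

No, A and B are not disjoint (A ∩ B = {4})


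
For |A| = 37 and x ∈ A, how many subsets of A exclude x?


Subsets of A avoiding x are subsets of A \ {x}, which has 36 elements.
Count = 2^(n-1) = 2^36
= 68719476736

Number of subsets avoiding x = 68719476736


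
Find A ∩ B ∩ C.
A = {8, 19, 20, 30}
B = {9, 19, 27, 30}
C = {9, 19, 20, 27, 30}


A ∩ B = {19, 30}
(A ∩ B) ∩ C = {19, 30}

A ∩ B ∩ C = {19, 30}


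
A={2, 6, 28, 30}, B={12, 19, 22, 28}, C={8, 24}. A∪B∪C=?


A ∪ B = {2, 6, 12, 19, 22, 28, 30}
(A ∪ B) ∪ C = {2, 6, 8, 12, 19, 22, 24, 28, 30}

A ∪ B ∪ C = {2, 6, 8, 12, 19, 22, 24, 28, 30}


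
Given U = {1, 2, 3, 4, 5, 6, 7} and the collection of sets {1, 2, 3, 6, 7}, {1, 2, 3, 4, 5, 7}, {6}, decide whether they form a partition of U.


A partition requires: (1) non-empty parts, (2) pairwise disjoint, (3) union = U
Parts: {1, 2, 3, 6, 7}, {1, 2, 3, 4, 5, 7}, {6}
Union of parts: {1, 2, 3, 4, 5, 6, 7}
U = {1, 2, 3, 4, 5, 6, 7}
All non-empty? True
Pairwise disjoint? False
Covers U? True

No, not a valid partition


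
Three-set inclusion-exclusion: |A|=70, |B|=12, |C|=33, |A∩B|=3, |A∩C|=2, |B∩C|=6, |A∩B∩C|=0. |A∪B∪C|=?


|A∪B∪C| = |A|+|B|+|C| - |A∩B|-|A∩C|-|B∩C| + |A∩B∩C|
= 70+12+33 - 3-2-6 + 0
= 115 - 11 + 0
= 104

|A ∪ B ∪ C| = 104


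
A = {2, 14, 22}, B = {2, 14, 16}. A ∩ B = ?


A ∩ B = elements in both A and B
A = {2, 14, 22}
B = {2, 14, 16}
A ∩ B = {2, 14}

A ∩ B = {2, 14}


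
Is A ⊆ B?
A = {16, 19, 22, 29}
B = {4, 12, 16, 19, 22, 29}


A ⊆ B means every element of A is in B.
All elements of A are in B.
So A ⊆ B.

Yes, A ⊆ B


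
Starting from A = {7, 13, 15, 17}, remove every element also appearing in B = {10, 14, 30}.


A \ B = elements in A but not in B
A = {7, 13, 15, 17}
B = {10, 14, 30}
Remove from A any elements in B
A \ B = {7, 13, 15, 17}

A \ B = {7, 13, 15, 17}


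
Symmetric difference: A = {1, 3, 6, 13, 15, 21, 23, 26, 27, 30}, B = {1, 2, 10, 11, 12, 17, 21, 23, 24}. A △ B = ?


A △ B = (A \ B) ∪ (B \ A) = elements in exactly one of A or B
A \ B = {3, 6, 13, 15, 26, 27, 30}
B \ A = {2, 10, 11, 12, 17, 24}
A △ B = {2, 3, 6, 10, 11, 12, 13, 15, 17, 24, 26, 27, 30}

A △ B = {2, 3, 6, 10, 11, 12, 13, 15, 17, 24, 26, 27, 30}


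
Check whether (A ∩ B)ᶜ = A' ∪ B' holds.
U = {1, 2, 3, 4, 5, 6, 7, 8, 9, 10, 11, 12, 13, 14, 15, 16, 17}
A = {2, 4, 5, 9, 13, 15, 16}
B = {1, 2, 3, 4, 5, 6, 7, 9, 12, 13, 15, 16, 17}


LHS: A ∩ B = {2, 4, 5, 9, 13, 15, 16}
(A ∩ B)' = U \ (A ∩ B) = {1, 3, 6, 7, 8, 10, 11, 12, 14, 17}
A' = {1, 3, 6, 7, 8, 10, 11, 12, 14, 17}, B' = {8, 10, 11, 14}
Claimed RHS: A' ∪ B' = {1, 3, 6, 7, 8, 10, 11, 12, 14, 17}
Identity is VALID: LHS = RHS = {1, 3, 6, 7, 8, 10, 11, 12, 14, 17} ✓

Identity is valid. (A ∩ B)' = A' ∪ B' = {1, 3, 6, 7, 8, 10, 11, 12, 14, 17}


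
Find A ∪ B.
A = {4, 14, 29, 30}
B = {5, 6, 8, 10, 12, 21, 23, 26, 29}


A ∪ B = all elements in A or B (or both)
A = {4, 14, 29, 30}
B = {5, 6, 8, 10, 12, 21, 23, 26, 29}
A ∪ B = {4, 5, 6, 8, 10, 12, 14, 21, 23, 26, 29, 30}

A ∪ B = {4, 5, 6, 8, 10, 12, 14, 21, 23, 26, 29, 30}


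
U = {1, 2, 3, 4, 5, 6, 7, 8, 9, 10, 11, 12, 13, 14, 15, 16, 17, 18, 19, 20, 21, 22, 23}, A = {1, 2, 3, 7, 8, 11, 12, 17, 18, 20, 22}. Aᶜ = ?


Aᶜ = U \ A = elements in U but not in A
U = {1, 2, 3, 4, 5, 6, 7, 8, 9, 10, 11, 12, 13, 14, 15, 16, 17, 18, 19, 20, 21, 22, 23}
A = {1, 2, 3, 7, 8, 11, 12, 17, 18, 20, 22}
Aᶜ = {4, 5, 6, 9, 10, 13, 14, 15, 16, 19, 21, 23}

Aᶜ = {4, 5, 6, 9, 10, 13, 14, 15, 16, 19, 21, 23}


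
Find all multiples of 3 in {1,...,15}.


Checking each candidate:
Condition: multiples of 3 in {1,...,15}
Result = {3, 6, 9, 12, 15}

{3, 6, 9, 12, 15}


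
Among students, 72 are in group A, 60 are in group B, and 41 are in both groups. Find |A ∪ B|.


|A ∪ B| = |A| + |B| - |A ∩ B|
= 72 + 60 - 41
= 91

|A ∪ B| = 91


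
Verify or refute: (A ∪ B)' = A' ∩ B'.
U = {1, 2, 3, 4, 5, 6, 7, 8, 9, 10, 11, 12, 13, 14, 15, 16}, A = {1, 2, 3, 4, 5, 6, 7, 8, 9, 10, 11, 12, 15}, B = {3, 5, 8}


LHS: A ∪ B = {1, 2, 3, 4, 5, 6, 7, 8, 9, 10, 11, 12, 15}
(A ∪ B)' = U \ (A ∪ B) = {13, 14, 16}
A' = {13, 14, 16}, B' = {1, 2, 4, 6, 7, 9, 10, 11, 12, 13, 14, 15, 16}
Claimed RHS: A' ∩ B' = {13, 14, 16}
Identity is VALID: LHS = RHS = {13, 14, 16} ✓

Identity is valid. (A ∪ B)' = A' ∩ B' = {13, 14, 16}


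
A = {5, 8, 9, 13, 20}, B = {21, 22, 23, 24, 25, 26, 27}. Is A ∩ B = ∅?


Disjoint means A ∩ B = ∅.
A ∩ B = ∅
A ∩ B = ∅, so A and B are disjoint.

Yes, A and B are disjoint


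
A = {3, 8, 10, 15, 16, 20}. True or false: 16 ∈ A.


A = {3, 8, 10, 15, 16, 20}
Checking if 16 is in A
16 is in A → True

16 ∈ A


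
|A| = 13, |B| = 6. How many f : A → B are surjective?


n = |A| = 13, k = |B| = 6. Surjections via inclusion-exclusion:
S(n,k) = Σ(-1)^i × C(k,i) × (k-i)^n, i=0 to k
i=0: (-1)^0×C(6,0)×6^13 = 13060694016
i=1: (-1)^1×C(6,1)×5^13 = -7324218750
i=2: (-1)^2×C(6,2)×4^13 = 1006632960
i=3: (-1)^3×C(6,3)×3^13 = -31886460
i=4: (-1)^4×C(6,4)×2^13 = 122880
i=5: (-1)^5×C(6,5)×1^13 = -6
i=6: (-1)^6×C(6,6)×0^13 = 0
Total = 6711344640

Number of surjections = 6711344640


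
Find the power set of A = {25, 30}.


|A| = 2, so |P(A)| = 2^2 = 4
Enumerate subsets by cardinality (0 to 2):
∅, {25}, {30}, {25, 30}

P(A) has 4 subsets: ∅, {25}, {30}, {25, 30}


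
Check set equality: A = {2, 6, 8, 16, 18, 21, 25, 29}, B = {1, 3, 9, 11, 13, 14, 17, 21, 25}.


Two sets are equal iff they have exactly the same elements.
A = {2, 6, 8, 16, 18, 21, 25, 29}
B = {1, 3, 9, 11, 13, 14, 17, 21, 25}
Differences: {1, 2, 3, 6, 8, 9, 11, 13, 14, 16, 17, 18, 29}
A ≠ B

No, A ≠ B


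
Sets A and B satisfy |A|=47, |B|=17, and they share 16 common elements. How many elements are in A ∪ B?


|A ∪ B| = |A| + |B| - |A ∩ B|
= 47 + 17 - 16
= 48

|A ∪ B| = 48


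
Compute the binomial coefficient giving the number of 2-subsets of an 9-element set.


C(n,k) = n! / (k!(n-k)!)
C(9,2) = 9! / (2!7!)
= 36

C(9,2) = 36


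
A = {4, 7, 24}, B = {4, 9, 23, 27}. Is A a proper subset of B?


A ⊂ B requires: A ⊆ B AND A ≠ B.
A ⊆ B? No
A ⊄ B, so A is not a proper subset.

No, A is not a proper subset of B


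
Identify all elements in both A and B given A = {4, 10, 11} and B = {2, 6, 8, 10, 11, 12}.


A = {4, 10, 11}
B = {2, 6, 8, 10, 11, 12}
Region: in both A and B
Elements: {10, 11}

Elements in both A and B: {10, 11}


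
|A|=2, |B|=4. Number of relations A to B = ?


A relation from A to B is any subset of A × B.
|A × B| = 2 × 4 = 8
# relations = 2^|A × B| = 2^8 = 256

Number of relations = 256


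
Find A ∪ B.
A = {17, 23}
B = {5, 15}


A ∪ B = all elements in A or B (or both)
A = {17, 23}
B = {5, 15}
A ∪ B = {5, 15, 17, 23}

A ∪ B = {5, 15, 17, 23}


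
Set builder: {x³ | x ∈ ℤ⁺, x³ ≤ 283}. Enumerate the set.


Checking each candidate:
Condition: positive perfect cubes ≤ 283
Result = {1, 8, 27, 64, 125, 216}

{1, 8, 27, 64, 125, 216}


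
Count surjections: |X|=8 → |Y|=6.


n = |X| = 8, k = |Y| = 6. Surjections via inclusion-exclusion:
S(n,k) = Σ(-1)^i × C(k,i) × (k-i)^n, i=0 to k
i=0: (-1)^0×C(6,0)×6^8 = 1679616
i=1: (-1)^1×C(6,1)×5^8 = -2343750
i=2: (-1)^2×C(6,2)×4^8 = 983040
i=3: (-1)^3×C(6,3)×3^8 = -131220
i=4: (-1)^4×C(6,4)×2^8 = 3840
i=5: (-1)^5×C(6,5)×1^8 = -6
i=6: (-1)^6×C(6,6)×0^8 = 0
Total = 191520

Number of surjections = 191520


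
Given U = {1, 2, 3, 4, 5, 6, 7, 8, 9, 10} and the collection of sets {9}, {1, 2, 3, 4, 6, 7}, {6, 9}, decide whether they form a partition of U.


A partition requires: (1) non-empty parts, (2) pairwise disjoint, (3) union = U
Parts: {9}, {1, 2, 3, 4, 6, 7}, {6, 9}
Union of parts: {1, 2, 3, 4, 6, 7, 9}
U = {1, 2, 3, 4, 5, 6, 7, 8, 9, 10}
All non-empty? True
Pairwise disjoint? False
Covers U? False

No, not a valid partition


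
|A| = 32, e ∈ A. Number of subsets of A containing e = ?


Subsets of A containing e correspond to subsets of A \ {e}, which has 31 elements.
Count = 2^(n-1) = 2^31
= 2147483648

Number of subsets containing e = 2147483648


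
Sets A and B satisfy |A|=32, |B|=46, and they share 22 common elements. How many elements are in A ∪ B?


|A ∪ B| = |A| + |B| - |A ∩ B|
= 32 + 46 - 22
= 56

|A ∪ B| = 56


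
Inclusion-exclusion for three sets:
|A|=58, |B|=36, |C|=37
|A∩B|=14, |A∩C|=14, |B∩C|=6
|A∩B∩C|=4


|A∪B∪C| = |A|+|B|+|C| - |A∩B|-|A∩C|-|B∩C| + |A∩B∩C|
= 58+36+37 - 14-14-6 + 4
= 131 - 34 + 4
= 101

|A ∪ B ∪ C| = 101


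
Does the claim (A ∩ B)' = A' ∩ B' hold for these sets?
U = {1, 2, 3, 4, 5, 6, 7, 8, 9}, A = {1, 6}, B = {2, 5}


LHS: A ∩ B = ∅
(A ∩ B)' = U \ (A ∩ B) = {1, 2, 3, 4, 5, 6, 7, 8, 9}
A' = {2, 3, 4, 5, 7, 8, 9}, B' = {1, 3, 4, 6, 7, 8, 9}
Claimed RHS: A' ∩ B' = {3, 4, 7, 8, 9}
Identity is INVALID: LHS = {1, 2, 3, 4, 5, 6, 7, 8, 9} but the RHS claimed here equals {3, 4, 7, 8, 9}. The correct form is (A ∩ B)' = A' ∪ B'.

Identity is invalid: (A ∩ B)' = {1, 2, 3, 4, 5, 6, 7, 8, 9} but A' ∩ B' = {3, 4, 7, 8, 9}. The correct De Morgan law is (A ∩ B)' = A' ∪ B'.


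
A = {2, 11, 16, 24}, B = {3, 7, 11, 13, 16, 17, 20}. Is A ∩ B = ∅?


Disjoint means A ∩ B = ∅.
A ∩ B = {11, 16}
A ∩ B ≠ ∅, so A and B are NOT disjoint.

No, A and B are not disjoint (A ∩ B = {11, 16})


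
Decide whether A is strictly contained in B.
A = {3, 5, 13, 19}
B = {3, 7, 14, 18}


A ⊂ B requires: A ⊆ B AND A ≠ B.
A ⊆ B? No
A ⊄ B, so A is not a proper subset.

No, A is not a proper subset of B


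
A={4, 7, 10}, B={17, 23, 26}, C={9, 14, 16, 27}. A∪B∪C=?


A ∪ B = {4, 7, 10, 17, 23, 26}
(A ∪ B) ∪ C = {4, 7, 9, 10, 14, 16, 17, 23, 26, 27}

A ∪ B ∪ C = {4, 7, 9, 10, 14, 16, 17, 23, 26, 27}


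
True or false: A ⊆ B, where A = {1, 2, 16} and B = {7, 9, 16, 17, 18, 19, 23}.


A ⊆ B means every element of A is in B.
Elements in A not in B: {1, 2}
So A ⊄ B.

No, A ⊄ B


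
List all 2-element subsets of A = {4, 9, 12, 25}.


|A| = 4, so A has C(4,2) = 6 subsets of size 2.
Enumerate by choosing 2 elements from A at a time:
{4, 9}, {4, 12}, {4, 25}, {9, 12}, {9, 25}, {12, 25}

2-element subsets (6 total): {4, 9}, {4, 12}, {4, 25}, {9, 12}, {9, 25}, {12, 25}


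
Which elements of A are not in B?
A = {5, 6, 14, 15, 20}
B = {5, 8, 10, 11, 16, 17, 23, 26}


A \ B = elements in A but not in B
A = {5, 6, 14, 15, 20}
B = {5, 8, 10, 11, 16, 17, 23, 26}
Remove from A any elements in B
A \ B = {6, 14, 15, 20}

A \ B = {6, 14, 15, 20}


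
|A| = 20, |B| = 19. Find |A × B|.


|A × B| = |A| × |B|
= 20 × 19
= 380

|A × B| = 380


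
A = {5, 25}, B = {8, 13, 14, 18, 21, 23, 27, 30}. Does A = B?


Two sets are equal iff they have exactly the same elements.
A = {5, 25}
B = {8, 13, 14, 18, 21, 23, 27, 30}
Differences: {5, 8, 13, 14, 18, 21, 23, 25, 27, 30}
A ≠ B

No, A ≠ B


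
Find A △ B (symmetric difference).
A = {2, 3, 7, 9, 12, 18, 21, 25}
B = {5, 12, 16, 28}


A △ B = (A \ B) ∪ (B \ A) = elements in exactly one of A or B
A \ B = {2, 3, 7, 9, 18, 21, 25}
B \ A = {5, 16, 28}
A △ B = {2, 3, 5, 7, 9, 16, 18, 21, 25, 28}

A △ B = {2, 3, 5, 7, 9, 16, 18, 21, 25, 28}


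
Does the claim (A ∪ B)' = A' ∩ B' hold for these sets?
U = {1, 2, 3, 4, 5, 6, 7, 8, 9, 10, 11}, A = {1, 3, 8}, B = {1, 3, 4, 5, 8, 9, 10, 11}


LHS: A ∪ B = {1, 3, 4, 5, 8, 9, 10, 11}
(A ∪ B)' = U \ (A ∪ B) = {2, 6, 7}
A' = {2, 4, 5, 6, 7, 9, 10, 11}, B' = {2, 6, 7}
Claimed RHS: A' ∩ B' = {2, 6, 7}
Identity is VALID: LHS = RHS = {2, 6, 7} ✓

Identity is valid. (A ∪ B)' = A' ∩ B' = {2, 6, 7}


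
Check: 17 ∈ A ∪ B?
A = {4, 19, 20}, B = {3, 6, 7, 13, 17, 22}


A = {4, 19, 20}, B = {3, 6, 7, 13, 17, 22}
A ∪ B = all elements in A or B
A ∪ B = {3, 4, 6, 7, 13, 17, 19, 20, 22}
Checking if 17 ∈ A ∪ B
17 is in A ∪ B → True

17 ∈ A ∪ B


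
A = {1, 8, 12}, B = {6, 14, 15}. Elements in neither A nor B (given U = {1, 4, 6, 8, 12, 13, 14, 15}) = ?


A = {1, 8, 12}
B = {6, 14, 15}
Region: in neither A nor B (given U = {1, 4, 6, 8, 12, 13, 14, 15})
Elements: {4, 13}

Elements in neither A nor B (given U = {1, 4, 6, 8, 12, 13, 14, 15}): {4, 13}


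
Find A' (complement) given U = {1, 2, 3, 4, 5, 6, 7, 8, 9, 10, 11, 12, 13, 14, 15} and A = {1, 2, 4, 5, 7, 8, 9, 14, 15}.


Aᶜ = U \ A = elements in U but not in A
U = {1, 2, 3, 4, 5, 6, 7, 8, 9, 10, 11, 12, 13, 14, 15}
A = {1, 2, 4, 5, 7, 8, 9, 14, 15}
Aᶜ = {3, 6, 10, 11, 12, 13}

Aᶜ = {3, 6, 10, 11, 12, 13}


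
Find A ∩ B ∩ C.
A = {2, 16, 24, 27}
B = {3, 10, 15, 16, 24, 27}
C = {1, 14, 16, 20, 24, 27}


A ∩ B = {16, 24, 27}
(A ∩ B) ∩ C = {16, 24, 27}

A ∩ B ∩ C = {16, 24, 27}


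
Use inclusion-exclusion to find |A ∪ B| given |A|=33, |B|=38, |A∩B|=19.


|A ∪ B| = |A| + |B| - |A ∩ B|
= 33 + 38 - 19
= 52

|A ∪ B| = 52


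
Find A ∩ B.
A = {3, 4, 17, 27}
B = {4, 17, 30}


A ∩ B = elements in both A and B
A = {3, 4, 17, 27}
B = {4, 17, 30}
A ∩ B = {4, 17}

A ∩ B = {4, 17}


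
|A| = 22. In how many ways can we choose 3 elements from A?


C(n,k) = n! / (k!(n-k)!)
C(22,3) = 22! / (3!19!)
= 1540

C(22,3) = 1540


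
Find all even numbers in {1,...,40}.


Checking each candidate:
Condition: even numbers in {1,...,40}
Result = {2, 4, 6, 8, 10, 12, 14, 16, 18, 20, 22, 24, 26, 28, 30, 32, 34, 36, 38, 40}

{2, 4, 6, 8, 10, 12, 14, 16, 18, 20, 22, 24, 26, 28, 30, 32, 34, 36, 38, 40}


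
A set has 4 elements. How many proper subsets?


Total subsets = 2^n = 2^4 = 16
Proper subsets exclude the set itself: 2^n - 1
= 16 - 1
= 15

Number of proper subsets = 15


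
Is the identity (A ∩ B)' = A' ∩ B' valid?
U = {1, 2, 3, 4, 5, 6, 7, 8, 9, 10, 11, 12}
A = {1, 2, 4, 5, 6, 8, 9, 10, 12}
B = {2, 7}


LHS: A ∩ B = {2}
(A ∩ B)' = U \ (A ∩ B) = {1, 3, 4, 5, 6, 7, 8, 9, 10, 11, 12}
A' = {3, 7, 11}, B' = {1, 3, 4, 5, 6, 8, 9, 10, 11, 12}
Claimed RHS: A' ∩ B' = {3, 11}
Identity is INVALID: LHS = {1, 3, 4, 5, 6, 7, 8, 9, 10, 11, 12} but the RHS claimed here equals {3, 11}. The correct form is (A ∩ B)' = A' ∪ B'.

Identity is invalid: (A ∩ B)' = {1, 3, 4, 5, 6, 7, 8, 9, 10, 11, 12} but A' ∩ B' = {3, 11}. The correct De Morgan law is (A ∩ B)' = A' ∪ B'.


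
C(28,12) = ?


C(n,k) = n! / (k!(n-k)!)
C(28,12) = 28! / (12!16!)
= 30421755

C(28,12) = 30421755


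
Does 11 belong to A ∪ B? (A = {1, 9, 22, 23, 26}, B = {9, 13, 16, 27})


A = {1, 9, 22, 23, 26}, B = {9, 13, 16, 27}
A ∪ B = all elements in A or B
A ∪ B = {1, 9, 13, 16, 22, 23, 26, 27}
Checking if 11 ∈ A ∪ B
11 is not in A ∪ B → False

11 ∉ A ∪ B


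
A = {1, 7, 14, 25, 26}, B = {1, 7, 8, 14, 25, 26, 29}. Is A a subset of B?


A ⊆ B means every element of A is in B.
All elements of A are in B.
So A ⊆ B.

Yes, A ⊆ B


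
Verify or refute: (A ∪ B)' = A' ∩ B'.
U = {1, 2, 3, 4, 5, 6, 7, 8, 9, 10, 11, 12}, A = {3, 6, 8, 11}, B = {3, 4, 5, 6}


LHS: A ∪ B = {3, 4, 5, 6, 8, 11}
(A ∪ B)' = U \ (A ∪ B) = {1, 2, 7, 9, 10, 12}
A' = {1, 2, 4, 5, 7, 9, 10, 12}, B' = {1, 2, 7, 8, 9, 10, 11, 12}
Claimed RHS: A' ∩ B' = {1, 2, 7, 9, 10, 12}
Identity is VALID: LHS = RHS = {1, 2, 7, 9, 10, 12} ✓

Identity is valid. (A ∪ B)' = A' ∩ B' = {1, 2, 7, 9, 10, 12}


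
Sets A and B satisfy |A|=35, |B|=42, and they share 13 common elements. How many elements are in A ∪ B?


|A ∪ B| = |A| + |B| - |A ∩ B|
= 35 + 42 - 13
= 64

|A ∪ B| = 64


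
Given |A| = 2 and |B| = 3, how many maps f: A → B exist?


Each of |A| = 2 inputs maps to any of |B| = 3 outputs.
# functions = |B|^|A| = 3^2
= 9

Number of functions = 9


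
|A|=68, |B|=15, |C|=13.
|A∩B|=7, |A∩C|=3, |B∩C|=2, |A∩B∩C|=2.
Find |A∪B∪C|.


|A∪B∪C| = |A|+|B|+|C| - |A∩B|-|A∩C|-|B∩C| + |A∩B∩C|
= 68+15+13 - 7-3-2 + 2
= 96 - 12 + 2
= 86

|A ∪ B ∪ C| = 86


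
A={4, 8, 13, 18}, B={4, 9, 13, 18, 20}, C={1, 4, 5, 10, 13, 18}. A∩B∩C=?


A ∩ B = {4, 13, 18}
(A ∩ B) ∩ C = {4, 13, 18}

A ∩ B ∩ C = {4, 13, 18}


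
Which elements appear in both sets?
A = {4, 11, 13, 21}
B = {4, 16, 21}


A ∩ B = elements in both A and B
A = {4, 11, 13, 21}
B = {4, 16, 21}
A ∩ B = {4, 21}

A ∩ B = {4, 21}


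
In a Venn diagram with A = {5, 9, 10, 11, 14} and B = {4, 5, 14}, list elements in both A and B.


A = {5, 9, 10, 11, 14}
B = {4, 5, 14}
Region: in both A and B
Elements: {5, 14}

Elements in both A and B: {5, 14}


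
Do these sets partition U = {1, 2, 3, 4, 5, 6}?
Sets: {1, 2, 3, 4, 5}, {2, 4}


A partition requires: (1) non-empty parts, (2) pairwise disjoint, (3) union = U
Parts: {1, 2, 3, 4, 5}, {2, 4}
Union of parts: {1, 2, 3, 4, 5}
U = {1, 2, 3, 4, 5, 6}
All non-empty? True
Pairwise disjoint? False
Covers U? False

No, not a valid partition


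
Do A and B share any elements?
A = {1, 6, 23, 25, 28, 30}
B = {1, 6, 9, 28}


Disjoint means A ∩ B = ∅.
A ∩ B = {1, 6, 28}
A ∩ B ≠ ∅, so A and B are NOT disjoint.

Yes — A and B share the element(s) of A ∩ B = {1, 6, 28}, so they are not disjoint


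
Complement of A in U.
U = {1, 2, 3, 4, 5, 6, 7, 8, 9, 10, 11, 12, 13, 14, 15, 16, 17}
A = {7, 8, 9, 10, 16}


Aᶜ = U \ A = elements in U but not in A
U = {1, 2, 3, 4, 5, 6, 7, 8, 9, 10, 11, 12, 13, 14, 15, 16, 17}
A = {7, 8, 9, 10, 16}
Aᶜ = {1, 2, 3, 4, 5, 6, 11, 12, 13, 14, 15, 17}

Aᶜ = {1, 2, 3, 4, 5, 6, 11, 12, 13, 14, 15, 17}


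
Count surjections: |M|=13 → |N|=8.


n = |M| = 13, k = |N| = 8. Surjections via inclusion-exclusion:
S(n,k) = Σ(-1)^i × C(k,i) × (k-i)^n, i=0 to k
i=0: (-1)^0×C(8,0)×8^13 = 549755813888
i=1: (-1)^1×C(8,1)×7^13 = -775112083256
i=2: (-1)^2×C(8,2)×6^13 = 365699432448
i=3: (-1)^3×C(8,3)×5^13 = -68359375000
i=4: (-1)^4×C(8,4)×4^13 = 4697620480
i=5: (-1)^5×C(8,5)×3^13 = -89282088
i=6: (-1)^6×C(8,6)×2^13 = 229376
i=7: (-1)^7×C(8,7)×1^13 = -8
i=8: (-1)^8×C(8,8)×0^13 = 0
Total = 76592355840

Number of surjections = 76592355840


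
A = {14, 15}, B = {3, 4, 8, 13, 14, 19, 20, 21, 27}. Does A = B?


Two sets are equal iff they have exactly the same elements.
A = {14, 15}
B = {3, 4, 8, 13, 14, 19, 20, 21, 27}
Differences: {3, 4, 8, 13, 15, 19, 20, 21, 27}
A ≠ B

No, A ≠ B


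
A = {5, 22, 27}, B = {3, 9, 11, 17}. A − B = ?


A \ B = elements in A but not in B
A = {5, 22, 27}
B = {3, 9, 11, 17}
Remove from A any elements in B
A \ B = {5, 22, 27}

A \ B = {5, 22, 27}


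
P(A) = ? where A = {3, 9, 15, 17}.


|A| = 4, so |P(A)| = 2^4 = 16
Enumerate subsets by cardinality (0 to 4):
∅, {3}, {9}, {15}, {17}, {3, 9}, {3, 15}, {3, 17}, {9, 15}, {9, 17}, {15, 17}, {3, 9, 15}, {3, 9, 17}, {3, 15, 17}, {9, 15, 17}, {3, 9, 15, 17}

P(A) has 16 subsets: ∅, {3}, {9}, {15}, {17}, {3, 9}, {3, 15}, {3, 17}, {9, 15}, {9, 17}, {15, 17}, {3, 9, 15}, {3, 9, 17}, {3, 15, 17}, {9, 15, 17}, {3, 9, 15, 17}


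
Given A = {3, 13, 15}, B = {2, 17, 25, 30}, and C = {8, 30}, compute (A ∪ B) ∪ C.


A ∪ B = {2, 3, 13, 15, 17, 25, 30}
(A ∪ B) ∪ C = {2, 3, 8, 13, 15, 17, 25, 30}

A ∪ B ∪ C = {2, 3, 8, 13, 15, 17, 25, 30}


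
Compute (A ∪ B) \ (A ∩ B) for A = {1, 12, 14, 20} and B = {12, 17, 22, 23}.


A △ B = (A \ B) ∪ (B \ A) = elements in exactly one of A or B
A \ B = {1, 14, 20}
B \ A = {17, 22, 23}
A △ B = {1, 14, 17, 20, 22, 23}

A △ B = {1, 14, 17, 20, 22, 23}


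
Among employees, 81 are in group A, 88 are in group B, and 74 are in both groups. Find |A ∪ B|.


|A ∪ B| = |A| + |B| - |A ∩ B|
= 81 + 88 - 74
= 95

|A ∪ B| = 95


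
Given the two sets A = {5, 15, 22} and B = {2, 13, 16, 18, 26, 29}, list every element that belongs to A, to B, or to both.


A ∪ B = all elements in A or B (or both)
A = {5, 15, 22}
B = {2, 13, 16, 18, 26, 29}
A ∪ B = {2, 5, 13, 15, 16, 18, 22, 26, 29}

A ∪ B = {2, 5, 13, 15, 16, 18, 22, 26, 29}


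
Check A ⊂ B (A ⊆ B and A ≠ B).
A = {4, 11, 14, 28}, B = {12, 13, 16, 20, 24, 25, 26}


A ⊂ B requires: A ⊆ B AND A ≠ B.
A ⊆ B? No
A ⊄ B, so A is not a proper subset.

No, A is not a proper subset of B


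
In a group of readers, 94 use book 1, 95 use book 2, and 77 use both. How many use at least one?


|A ∪ B| = |A| + |B| - |A ∩ B|
= 94 + 95 - 77
= 112

|A ∪ B| = 112


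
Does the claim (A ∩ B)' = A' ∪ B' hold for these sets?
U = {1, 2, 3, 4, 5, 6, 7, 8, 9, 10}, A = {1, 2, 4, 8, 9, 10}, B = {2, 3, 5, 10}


LHS: A ∩ B = {2, 10}
(A ∩ B)' = U \ (A ∩ B) = {1, 3, 4, 5, 6, 7, 8, 9}
A' = {3, 5, 6, 7}, B' = {1, 4, 6, 7, 8, 9}
Claimed RHS: A' ∪ B' = {1, 3, 4, 5, 6, 7, 8, 9}
Identity is VALID: LHS = RHS = {1, 3, 4, 5, 6, 7, 8, 9} ✓

Identity is valid. (A ∩ B)' = A' ∪ B' = {1, 3, 4, 5, 6, 7, 8, 9}


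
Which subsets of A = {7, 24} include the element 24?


A subset of A contains 24 iff the remaining 1 elements form any subset of A \ {24}.
Count: 2^(n-1) = 2^1 = 2
Subsets containing 24: {24}, {7, 24}

Subsets containing 24 (2 total): {24}, {7, 24}


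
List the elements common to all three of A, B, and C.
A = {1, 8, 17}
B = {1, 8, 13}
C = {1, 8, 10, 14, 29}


A ∩ B = {1, 8}
(A ∩ B) ∩ C = {1, 8}

A ∩ B ∩ C = {1, 8}


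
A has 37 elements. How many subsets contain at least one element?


Total subsets = 2^n = 2^37 = 137438953472
Non-empty subsets exclude the empty set: 2^n - 1
= 137438953472 - 1
= 137438953471

Number of non-empty subsets = 137438953471


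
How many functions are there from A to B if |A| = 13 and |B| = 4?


Each of |A| = 13 inputs maps to any of |B| = 4 outputs.
# functions = |B|^|A| = 4^13
= 67108864

Number of functions = 67108864


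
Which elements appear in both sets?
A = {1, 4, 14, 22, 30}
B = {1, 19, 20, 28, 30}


A ∩ B = elements in both A and B
A = {1, 4, 14, 22, 30}
B = {1, 19, 20, 28, 30}
A ∩ B = {1, 30}

A ∩ B = {1, 30}


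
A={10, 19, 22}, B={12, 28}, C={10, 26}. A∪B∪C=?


A ∪ B = {10, 12, 19, 22, 28}
(A ∪ B) ∪ C = {10, 12, 19, 22, 26, 28}

A ∪ B ∪ C = {10, 12, 19, 22, 26, 28}


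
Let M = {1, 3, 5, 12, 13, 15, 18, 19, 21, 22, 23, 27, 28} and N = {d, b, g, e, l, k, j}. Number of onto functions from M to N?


n = |M| = 13, k = |N| = 7. Surjections via inclusion-exclusion:
S(n,k) = Σ(-1)^i × C(k,i) × (k-i)^n, i=0 to k
i=0: (-1)^0×C(7,0)×7^13 = 96889010407
i=1: (-1)^1×C(7,1)×6^13 = -91424858112
i=2: (-1)^2×C(7,2)×5^13 = 25634765625
i=3: (-1)^3×C(7,3)×4^13 = -2348810240
i=4: (-1)^4×C(7,4)×3^13 = 55801305
i=5: (-1)^5×C(7,5)×2^13 = -172032
i=6: (-1)^6×C(7,6)×1^13 = 7
i=7: (-1)^7×C(7,7)×0^13 = 0
Total = 28805736960

Number of surjections = 28805736960


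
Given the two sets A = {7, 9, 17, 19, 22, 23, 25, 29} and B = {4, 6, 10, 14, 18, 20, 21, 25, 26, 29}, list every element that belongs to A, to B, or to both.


A ∪ B = all elements in A or B (or both)
A = {7, 9, 17, 19, 22, 23, 25, 29}
B = {4, 6, 10, 14, 18, 20, 21, 25, 26, 29}
A ∪ B = {4, 6, 7, 9, 10, 14, 17, 18, 19, 20, 21, 22, 23, 25, 26, 29}

A ∪ B = {4, 6, 7, 9, 10, 14, 17, 18, 19, 20, 21, 22, 23, 25, 26, 29}


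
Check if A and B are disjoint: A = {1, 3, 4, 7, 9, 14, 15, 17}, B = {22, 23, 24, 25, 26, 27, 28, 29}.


Disjoint means A ∩ B = ∅.
A ∩ B = ∅
A ∩ B = ∅, so A and B are disjoint.

Yes, A and B are disjoint


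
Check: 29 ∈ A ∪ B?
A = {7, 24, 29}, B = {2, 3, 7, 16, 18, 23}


A = {7, 24, 29}, B = {2, 3, 7, 16, 18, 23}
A ∪ B = all elements in A or B
A ∪ B = {2, 3, 7, 16, 18, 23, 24, 29}
Checking if 29 ∈ A ∪ B
29 is in A ∪ B → True

29 ∈ A ∪ B


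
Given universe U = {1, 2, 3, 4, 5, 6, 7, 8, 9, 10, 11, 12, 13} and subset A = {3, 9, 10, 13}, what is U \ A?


Aᶜ = U \ A = elements in U but not in A
U = {1, 2, 3, 4, 5, 6, 7, 8, 9, 10, 11, 12, 13}
A = {3, 9, 10, 13}
Aᶜ = {1, 2, 4, 5, 6, 7, 8, 11, 12}

Aᶜ = {1, 2, 4, 5, 6, 7, 8, 11, 12}


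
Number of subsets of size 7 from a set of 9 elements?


C(n,k) = n! / (k!(n-k)!)
C(9,7) = 9! / (7!2!)
= 36

C(9,7) = 36


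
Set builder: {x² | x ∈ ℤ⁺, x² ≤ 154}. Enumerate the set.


Checking each candidate:
Condition: positive perfect squares ≤ 154
Result = {1, 4, 9, 16, 25, 36, 49, 64, 81, 100, 121, 144}

{1, 4, 9, 16, 25, 36, 49, 64, 81, 100, 121, 144}


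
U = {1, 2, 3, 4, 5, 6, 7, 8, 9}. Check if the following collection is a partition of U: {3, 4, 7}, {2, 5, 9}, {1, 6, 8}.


A partition requires: (1) non-empty parts, (2) pairwise disjoint, (3) union = U
Parts: {3, 4, 7}, {2, 5, 9}, {1, 6, 8}
Union of parts: {1, 2, 3, 4, 5, 6, 7, 8, 9}
U = {1, 2, 3, 4, 5, 6, 7, 8, 9}
All non-empty? True
Pairwise disjoint? True
Covers U? True

Yes, valid partition


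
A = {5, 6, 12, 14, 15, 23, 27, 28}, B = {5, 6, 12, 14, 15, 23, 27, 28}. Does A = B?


Two sets are equal iff they have exactly the same elements.
A = {5, 6, 12, 14, 15, 23, 27, 28}
B = {5, 6, 12, 14, 15, 23, 27, 28}
Same elements → A = B

Yes, A = B


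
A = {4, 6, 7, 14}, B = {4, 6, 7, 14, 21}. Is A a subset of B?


A ⊆ B means every element of A is in B.
All elements of A are in B.
So A ⊆ B.

Yes, A ⊆ B


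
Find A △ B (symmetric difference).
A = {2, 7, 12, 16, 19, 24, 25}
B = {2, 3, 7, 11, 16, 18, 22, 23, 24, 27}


A △ B = (A \ B) ∪ (B \ A) = elements in exactly one of A or B
A \ B = {12, 19, 25}
B \ A = {3, 11, 18, 22, 23, 27}
A △ B = {3, 11, 12, 18, 19, 22, 23, 25, 27}

A △ B = {3, 11, 12, 18, 19, 22, 23, 25, 27}


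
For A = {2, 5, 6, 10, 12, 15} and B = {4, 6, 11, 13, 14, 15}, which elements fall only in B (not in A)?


A = {2, 5, 6, 10, 12, 15}
B = {4, 6, 11, 13, 14, 15}
Region: only in B (not in A)
Elements: {4, 11, 13, 14}

Elements only in B (not in A): {4, 11, 13, 14}


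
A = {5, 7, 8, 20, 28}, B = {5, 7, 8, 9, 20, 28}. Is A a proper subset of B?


A ⊂ B requires: A ⊆ B AND A ≠ B.
A ⊆ B? Yes
A = B? No
A ⊂ B: Yes (A is a proper subset of B)

Yes, A ⊂ B


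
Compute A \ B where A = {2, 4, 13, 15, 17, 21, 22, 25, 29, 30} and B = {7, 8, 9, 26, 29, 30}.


A \ B = elements in A but not in B
A = {2, 4, 13, 15, 17, 21, 22, 25, 29, 30}
B = {7, 8, 9, 26, 29, 30}
Remove from A any elements in B
A \ B = {2, 4, 13, 15, 17, 21, 22, 25}

A \ B = {2, 4, 13, 15, 17, 21, 22, 25}


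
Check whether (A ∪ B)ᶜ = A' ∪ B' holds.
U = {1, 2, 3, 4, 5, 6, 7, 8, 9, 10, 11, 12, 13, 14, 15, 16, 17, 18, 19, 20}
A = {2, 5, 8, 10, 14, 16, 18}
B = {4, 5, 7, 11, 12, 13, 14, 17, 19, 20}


LHS: A ∪ B = {2, 4, 5, 7, 8, 10, 11, 12, 13, 14, 16, 17, 18, 19, 20}
(A ∪ B)' = U \ (A ∪ B) = {1, 3, 6, 9, 15}
A' = {1, 3, 4, 6, 7, 9, 11, 12, 13, 15, 17, 19, 20}, B' = {1, 2, 3, 6, 8, 9, 10, 15, 16, 18}
Claimed RHS: A' ∪ B' = {1, 2, 3, 4, 6, 7, 8, 9, 10, 11, 12, 13, 15, 16, 17, 18, 19, 20}
Identity is INVALID: LHS = {1, 3, 6, 9, 15} but the RHS claimed here equals {1, 2, 3, 4, 6, 7, 8, 9, 10, 11, 12, 13, 15, 16, 17, 18, 19, 20}. The correct form is (A ∪ B)' = A' ∩ B'.

Identity is invalid: (A ∪ B)' = {1, 3, 6, 9, 15} but A' ∪ B' = {1, 2, 3, 4, 6, 7, 8, 9, 10, 11, 12, 13, 15, 16, 17, 18, 19, 20}. The correct De Morgan law is (A ∪ B)' = A' ∩ B'.


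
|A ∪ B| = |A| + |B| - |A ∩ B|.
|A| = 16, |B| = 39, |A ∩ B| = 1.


|A ∪ B| = |A| + |B| - |A ∩ B|
= 16 + 39 - 1
= 54

|A ∪ B| = 54


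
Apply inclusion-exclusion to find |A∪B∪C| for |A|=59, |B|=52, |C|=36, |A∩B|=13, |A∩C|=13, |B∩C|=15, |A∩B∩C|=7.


|A∪B∪C| = |A|+|B|+|C| - |A∩B|-|A∩C|-|B∩C| + |A∩B∩C|
= 59+52+36 - 13-13-15 + 7
= 147 - 41 + 7
= 113

|A ∪ B ∪ C| = 113


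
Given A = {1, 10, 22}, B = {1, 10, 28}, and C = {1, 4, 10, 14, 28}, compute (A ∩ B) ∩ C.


A ∩ B = {1, 10}
(A ∩ B) ∩ C = {1, 10}

A ∩ B ∩ C = {1, 10}


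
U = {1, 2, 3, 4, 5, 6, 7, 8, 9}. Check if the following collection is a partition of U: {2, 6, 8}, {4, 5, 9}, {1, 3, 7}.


A partition requires: (1) non-empty parts, (2) pairwise disjoint, (3) union = U
Parts: {2, 6, 8}, {4, 5, 9}, {1, 3, 7}
Union of parts: {1, 2, 3, 4, 5, 6, 7, 8, 9}
U = {1, 2, 3, 4, 5, 6, 7, 8, 9}
All non-empty? True
Pairwise disjoint? True
Covers U? True

Yes, valid partition


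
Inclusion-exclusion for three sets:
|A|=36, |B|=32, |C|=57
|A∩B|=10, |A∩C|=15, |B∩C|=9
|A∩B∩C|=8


|A∪B∪C| = |A|+|B|+|C| - |A∩B|-|A∩C|-|B∩C| + |A∩B∩C|
= 36+32+57 - 10-15-9 + 8
= 125 - 34 + 8
= 99

|A ∪ B ∪ C| = 99


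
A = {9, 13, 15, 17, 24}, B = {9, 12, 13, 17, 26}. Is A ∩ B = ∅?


Disjoint means A ∩ B = ∅.
A ∩ B = {9, 13, 17}
A ∩ B ≠ ∅, so A and B are NOT disjoint.

No, A and B are not disjoint (A ∩ B = {9, 13, 17})


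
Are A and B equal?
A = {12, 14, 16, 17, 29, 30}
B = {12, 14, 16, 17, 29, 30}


Two sets are equal iff they have exactly the same elements.
A = {12, 14, 16, 17, 29, 30}
B = {12, 14, 16, 17, 29, 30}
Same elements → A = B

Yes, A = B


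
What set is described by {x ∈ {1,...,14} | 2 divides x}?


Checking each candidate:
Condition: multiples of 2 in {1,...,14}
Result = {2, 4, 6, 8, 10, 12, 14}

{2, 4, 6, 8, 10, 12, 14}


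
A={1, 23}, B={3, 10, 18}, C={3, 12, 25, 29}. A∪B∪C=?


A ∪ B = {1, 3, 10, 18, 23}
(A ∪ B) ∪ C = {1, 3, 10, 12, 18, 23, 25, 29}

A ∪ B ∪ C = {1, 3, 10, 12, 18, 23, 25, 29}


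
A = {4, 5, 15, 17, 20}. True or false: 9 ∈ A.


A = {4, 5, 15, 17, 20}
Checking if 9 is in A
9 is not in A → False

9 ∉ A


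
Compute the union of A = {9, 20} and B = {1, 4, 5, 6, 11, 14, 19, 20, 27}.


A ∪ B = all elements in A or B (or both)
A = {9, 20}
B = {1, 4, 5, 6, 11, 14, 19, 20, 27}
A ∪ B = {1, 4, 5, 6, 9, 11, 14, 19, 20, 27}

A ∪ B = {1, 4, 5, 6, 9, 11, 14, 19, 20, 27}


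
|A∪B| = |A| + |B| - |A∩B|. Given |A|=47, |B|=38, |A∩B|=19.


|A ∪ B| = |A| + |B| - |A ∩ B|
= 47 + 38 - 19
= 66

|A ∪ B| = 66


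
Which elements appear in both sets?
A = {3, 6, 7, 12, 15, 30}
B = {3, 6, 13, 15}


A ∩ B = elements in both A and B
A = {3, 6, 7, 12, 15, 30}
B = {3, 6, 13, 15}
A ∩ B = {3, 6, 15}

A ∩ B = {3, 6, 15}


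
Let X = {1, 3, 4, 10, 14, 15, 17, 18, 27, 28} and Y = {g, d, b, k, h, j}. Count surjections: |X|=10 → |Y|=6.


n = |X| = 10, k = |Y| = 6. Surjections via inclusion-exclusion:
S(n,k) = Σ(-1)^i × C(k,i) × (k-i)^n, i=0 to k
i=0: (-1)^0×C(6,0)×6^10 = 60466176
i=1: (-1)^1×C(6,1)×5^10 = -58593750
i=2: (-1)^2×C(6,2)×4^10 = 15728640
i=3: (-1)^3×C(6,3)×3^10 = -1180980
i=4: (-1)^4×C(6,4)×2^10 = 15360
i=5: (-1)^5×C(6,5)×1^10 = -6
i=6: (-1)^6×C(6,6)×0^10 = 0
Total = 16435440

Number of surjections = 16435440


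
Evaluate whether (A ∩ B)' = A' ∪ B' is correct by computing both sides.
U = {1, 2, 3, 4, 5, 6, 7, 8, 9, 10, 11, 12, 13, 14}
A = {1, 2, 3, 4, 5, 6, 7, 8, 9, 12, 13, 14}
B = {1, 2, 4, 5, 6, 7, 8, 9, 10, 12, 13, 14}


LHS: A ∩ B = {1, 2, 4, 5, 6, 7, 8, 9, 12, 13, 14}
(A ∩ B)' = U \ (A ∩ B) = {3, 10, 11}
A' = {10, 11}, B' = {3, 11}
Claimed RHS: A' ∪ B' = {3, 10, 11}
Identity is VALID: LHS = RHS = {3, 10, 11} ✓

Identity is valid. (A ∩ B)' = A' ∪ B' = {3, 10, 11}


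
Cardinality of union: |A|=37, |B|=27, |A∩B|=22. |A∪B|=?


|A ∪ B| = |A| + |B| - |A ∩ B|
= 37 + 27 - 22
= 42

|A ∪ B| = 42


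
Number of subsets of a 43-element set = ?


Number of subsets = 2^n
= 2^43
= 8796093022208

|P(A)| = 8796093022208


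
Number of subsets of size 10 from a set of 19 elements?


C(n,k) = n! / (k!(n-k)!)
C(19,10) = 19! / (10!9!)
= 92378

C(19,10) = 92378


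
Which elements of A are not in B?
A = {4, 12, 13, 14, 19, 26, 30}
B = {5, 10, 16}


A \ B = elements in A but not in B
A = {4, 12, 13, 14, 19, 26, 30}
B = {5, 10, 16}
Remove from A any elements in B
A \ B = {4, 12, 13, 14, 19, 26, 30}

A \ B = {4, 12, 13, 14, 19, 26, 30}


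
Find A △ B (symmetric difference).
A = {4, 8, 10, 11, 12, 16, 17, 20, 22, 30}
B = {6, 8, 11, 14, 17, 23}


A △ B = (A \ B) ∪ (B \ A) = elements in exactly one of A or B
A \ B = {4, 10, 12, 16, 20, 22, 30}
B \ A = {6, 14, 23}
A △ B = {4, 6, 10, 12, 14, 16, 20, 22, 23, 30}

A △ B = {4, 6, 10, 12, 14, 16, 20, 22, 23, 30}


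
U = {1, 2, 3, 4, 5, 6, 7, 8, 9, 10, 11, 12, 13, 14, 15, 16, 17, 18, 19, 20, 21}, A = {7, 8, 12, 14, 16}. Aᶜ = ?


Aᶜ = U \ A = elements in U but not in A
U = {1, 2, 3, 4, 5, 6, 7, 8, 9, 10, 11, 12, 13, 14, 15, 16, 17, 18, 19, 20, 21}
A = {7, 8, 12, 14, 16}
Aᶜ = {1, 2, 3, 4, 5, 6, 9, 10, 11, 13, 15, 17, 18, 19, 20, 21}

Aᶜ = {1, 2, 3, 4, 5, 6, 9, 10, 11, 13, 15, 17, 18, 19, 20, 21}


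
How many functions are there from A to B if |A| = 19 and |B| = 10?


Each of |A| = 19 inputs maps to any of |B| = 10 outputs.
# functions = |B|^|A| = 10^19
= 10000000000000000000

Number of functions = 10000000000000000000


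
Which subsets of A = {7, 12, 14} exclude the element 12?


A subset of A that omits 12 is a subset of A \ {12}, so there are 2^(n-1) = 2^2 = 4 of them.
Subsets excluding 12: ∅, {7}, {14}, {7, 14}

Subsets excluding 12 (4 total): ∅, {7}, {14}, {7, 14}


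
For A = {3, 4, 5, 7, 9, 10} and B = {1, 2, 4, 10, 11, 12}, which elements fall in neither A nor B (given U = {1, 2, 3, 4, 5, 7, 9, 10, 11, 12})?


A = {3, 4, 5, 7, 9, 10}
B = {1, 2, 4, 10, 11, 12}
Region: in neither A nor B (given U = {1, 2, 3, 4, 5, 7, 9, 10, 11, 12})
Elements: ∅

Elements in neither A nor B (given U = {1, 2, 3, 4, 5, 7, 9, 10, 11, 12}): ∅


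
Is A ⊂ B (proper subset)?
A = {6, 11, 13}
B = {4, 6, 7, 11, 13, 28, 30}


A ⊂ B requires: A ⊆ B AND A ≠ B.
A ⊆ B? Yes
A = B? No
A ⊂ B: Yes (A is a proper subset of B)

Yes, A ⊂ B


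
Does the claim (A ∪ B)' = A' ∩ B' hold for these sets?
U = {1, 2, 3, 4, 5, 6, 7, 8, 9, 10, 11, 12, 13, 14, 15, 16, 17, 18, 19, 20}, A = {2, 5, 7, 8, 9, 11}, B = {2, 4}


LHS: A ∪ B = {2, 4, 5, 7, 8, 9, 11}
(A ∪ B)' = U \ (A ∪ B) = {1, 3, 6, 10, 12, 13, 14, 15, 16, 17, 18, 19, 20}
A' = {1, 3, 4, 6, 10, 12, 13, 14, 15, 16, 17, 18, 19, 20}, B' = {1, 3, 5, 6, 7, 8, 9, 10, 11, 12, 13, 14, 15, 16, 17, 18, 19, 20}
Claimed RHS: A' ∩ B' = {1, 3, 6, 10, 12, 13, 14, 15, 16, 17, 18, 19, 20}
Identity is VALID: LHS = RHS = {1, 3, 6, 10, 12, 13, 14, 15, 16, 17, 18, 19, 20} ✓

Identity is valid. (A ∪ B)' = A' ∩ B' = {1, 3, 6, 10, 12, 13, 14, 15, 16, 17, 18, 19, 20}


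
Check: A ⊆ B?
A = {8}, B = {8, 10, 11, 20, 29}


A ⊆ B means every element of A is in B.
All elements of A are in B.
So A ⊆ B.

Yes, A ⊆ B


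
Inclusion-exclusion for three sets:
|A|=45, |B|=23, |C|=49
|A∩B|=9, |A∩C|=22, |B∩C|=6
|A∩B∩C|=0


|A∪B∪C| = |A|+|B|+|C| - |A∩B|-|A∩C|-|B∩C| + |A∩B∩C|
= 45+23+49 - 9-22-6 + 0
= 117 - 37 + 0
= 80

|A ∪ B ∪ C| = 80
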